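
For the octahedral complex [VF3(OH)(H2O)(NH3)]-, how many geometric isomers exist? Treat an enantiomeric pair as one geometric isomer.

4

In an octahedral complex each vertex has one trans partner and four cis neighbours.
The distinct arrangements are (4 in all): F mer (3 arrangements); F fac (chiral).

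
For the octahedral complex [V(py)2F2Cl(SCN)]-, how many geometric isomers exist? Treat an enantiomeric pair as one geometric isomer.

The six octahedral sites form three mutually perpendicular trans pairs.
Systematic placement gives 6 geometric isomers: py trans, F cis; py cis, F cis (3 arrangements, 2 chiral); py trans, F trans; py cis, F trans.

6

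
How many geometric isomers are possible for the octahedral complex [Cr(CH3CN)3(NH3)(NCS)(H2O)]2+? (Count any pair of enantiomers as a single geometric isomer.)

An octahedron has six vertices in three trans pairs; every non-trans pair is cis.
There are 4 geometric isomers: CH3CN mer (3 arrangements); CH3CN fac (chiral).

4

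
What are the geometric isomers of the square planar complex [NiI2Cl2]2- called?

A square has two trans pairs of vertices; adjacent vertices are cis.
Working through the distinct placements yields 2 geometric isomers: I cis; I trans.

cis and trans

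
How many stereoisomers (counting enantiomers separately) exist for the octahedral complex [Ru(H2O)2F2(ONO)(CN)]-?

An octahedron has six vertices in three trans pairs; every non-trans pair is cis.
There are 6 geometric isomers: H2O cis, F cis (3 arrangements, 2 chiral); H2O trans, F cis; H2O cis, F trans; H2O trans, F trans.
Of these, 2 lack any improper symmetry element and so occur as enantiomeric pairs, giving 6 + 2 = 8 stereoisomers in total.

8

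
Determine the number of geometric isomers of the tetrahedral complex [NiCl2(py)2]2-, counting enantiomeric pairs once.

1

All four vertices of a tetrahedron are equivalent and mutually adjacent, so cis/trans isomerism cannot arise.
Only one geometric arrangement is possible.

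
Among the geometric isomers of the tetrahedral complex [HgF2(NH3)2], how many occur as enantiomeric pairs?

0

All four vertices of a tetrahedron are equivalent and mutually adjacent, so cis/trans isomerism cannot arise.
Only one geometric arrangement is possible.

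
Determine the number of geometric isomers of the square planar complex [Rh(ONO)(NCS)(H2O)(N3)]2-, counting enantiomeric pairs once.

A square has two trans pairs of vertices; adjacent vertices are cis.
Systematic placement gives 3 geometric isomers: (H2O/NCS trans, N3/ONO trans); (H2O/ONO trans, N3/NCS trans); (H2O/N3 trans, NCS/ONO trans).

3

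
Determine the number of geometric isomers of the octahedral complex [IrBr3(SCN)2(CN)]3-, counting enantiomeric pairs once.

3

An octahedron has six vertices in three trans pairs; every non-trans pair is cis.
Systematic placement gives 3 geometric isomers: Br mer, SCN trans; Br mer, SCN cis; Br fac, SCN cis.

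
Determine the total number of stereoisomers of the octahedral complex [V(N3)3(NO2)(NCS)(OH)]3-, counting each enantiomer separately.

5

There are 4 geometric isomers: N3 mer (3 arrangements); N3 fac (chiral).
One of these lacks any improper symmetry element and so occurs as an enantiomeric pair, giving 4 + 1 = 5 stereoisomers in total.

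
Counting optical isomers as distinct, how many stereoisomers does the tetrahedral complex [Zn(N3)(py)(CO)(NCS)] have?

All four vertices of a tetrahedron are equivalent and mutually adjacent, so cis/trans isomerism cannot arise.
Only one geometric arrangement is possible; it has no improper symmetry element, so it exists as a pair of enantiomers (2 stereoisomers).

2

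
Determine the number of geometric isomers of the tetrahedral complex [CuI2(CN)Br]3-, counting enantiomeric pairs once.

In a tetrahedral complex all four positions are equivalent and every pair of ligands is adjacent — there is no cis/trans distinction.
Only one geometric arrangement is possible.

1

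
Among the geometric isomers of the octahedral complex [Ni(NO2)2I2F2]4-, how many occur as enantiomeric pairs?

1

In an octahedral complex each vertex has one trans partner and four cis neighbours.
The distinct arrangements are (5 in all): NO2 trans, I trans, F trans; NO2 cis, I cis, F trans; NO2 trans, I cis, F cis; NO2 cis, I cis, F cis (chiral); NO2 cis, I trans, F cis.
One of these lacks any improper symmetry element and so occurs as an enantiomeric pair, giving 5 + 1 = 6 stereoisomers in total.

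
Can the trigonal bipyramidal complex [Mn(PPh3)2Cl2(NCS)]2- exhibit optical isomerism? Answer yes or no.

A trigonal bipyramid has two axial and three equatorial sites, which are chemically inequivalent.
Placing the ligands in turn and identifying arrangements related by rotation or reflection leaves 5 distinct geometric isomers.
One of these lacks any improper symmetry element and so occurs as an enantiomeric pair, giving 5 + 1 = 6 stereoisomers in total.

yes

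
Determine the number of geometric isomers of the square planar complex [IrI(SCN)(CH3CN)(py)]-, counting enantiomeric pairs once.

In a square planar complex each vertex has one trans partner and two cis neighbours.
There are 3 geometric isomers: (CH3CN/SCN trans, I/py trans); (CH3CN/py trans, I/SCN trans); (CH3CN/I trans, SCN/py trans).

3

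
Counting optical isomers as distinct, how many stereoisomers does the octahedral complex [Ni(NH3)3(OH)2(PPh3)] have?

3

The six octahedral sites form three mutually perpendicular trans pairs.
The distinct arrangements are (3 in all): NH3 mer, OH cis; NH3 mer, OH trans; NH3 fac, OH cis.
Each arrangement has an internal mirror plane or centre of symmetry, so none is chiral.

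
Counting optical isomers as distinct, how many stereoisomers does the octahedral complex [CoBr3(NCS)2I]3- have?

3

An octahedron has six vertices in three trans pairs; every non-trans pair is cis.
Working through the distinct placements yields 3 geometric isomers: Br mer, NCS trans; Br mer, NCS cis; Br fac, NCS cis.
Each arrangement has an internal mirror plane or centre of symmetry, so none is chiral.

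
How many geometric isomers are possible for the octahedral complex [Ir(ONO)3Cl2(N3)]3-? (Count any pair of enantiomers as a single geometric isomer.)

In an octahedral complex each vertex has one trans partner and four cis neighbours.
Working through the distinct placements yields 3 geometric isomers: ONO mer, Cl trans; ONO mer, Cl cis; ONO fac, Cl cis.

3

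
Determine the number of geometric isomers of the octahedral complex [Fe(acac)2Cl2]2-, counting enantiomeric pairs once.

An octahedron has six vertices in three trans pairs; every non-trans pair is cis.
Each acac is bidentate and must span two cis positions.
Systematic placement gives 2 geometric isomers: Cl trans; Cl cis (chiral).

2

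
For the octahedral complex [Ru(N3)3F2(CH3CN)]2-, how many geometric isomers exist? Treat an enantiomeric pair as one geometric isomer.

In an octahedral complex each vertex has one trans partner and four cis neighbours.
The distinct arrangements are (3 in all): N3 mer, F cis; N3 mer, F trans; N3 fac, F cis.

3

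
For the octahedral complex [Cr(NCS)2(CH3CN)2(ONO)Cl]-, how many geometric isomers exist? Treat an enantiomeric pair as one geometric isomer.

The six octahedral sites form three mutually perpendicular trans pairs.
The distinct arrangements are (6 in all): NCS cis, CH3CN trans; NCS trans, CH3CN trans; NCS cis, CH3CN cis (3 arrangements, 2 chiral); NCS trans, CH3CN cis.

6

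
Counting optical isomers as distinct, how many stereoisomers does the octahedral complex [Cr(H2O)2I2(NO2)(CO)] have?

8

The six octahedral sites form three mutually perpendicular trans pairs.
Systematic placement gives 6 geometric isomers: H2O cis, I cis (3 arrangements, 2 chiral); H2O cis, I trans; H2O trans, I cis; H2O trans, I trans.
Of these, 2 lack any improper symmetry element and so occur as enantiomeric pairs, giving 6 + 2 = 8 stereoisomers in total.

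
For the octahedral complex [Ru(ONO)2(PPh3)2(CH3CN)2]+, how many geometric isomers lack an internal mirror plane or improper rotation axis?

1

The six octahedral sites form three mutually perpendicular trans pairs.
There are 5 geometric isomers: ONO trans, PPh3 trans, CH3CN trans; ONO cis, PPh3 cis, CH3CN trans; ONO cis, PPh3 trans, CH3CN cis; ONO cis, PPh3 cis, CH3CN cis (chiral); ONO trans, PPh3 cis, CH3CN cis.
One of these lacks any improper symmetry element and so occurs as an enantiomeric pair, giving 5 + 1 = 6 stereoisomers in total.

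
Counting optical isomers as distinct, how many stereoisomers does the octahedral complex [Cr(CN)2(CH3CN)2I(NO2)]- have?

An octahedron has six vertices in three trans pairs; every non-trans pair is cis.
The distinct arrangements are (6 in all): CN trans, CH3CN trans; CN cis, CH3CN trans; CN cis, CH3CN cis (3 arrangements, 2 chiral); CN trans, CH3CN cis.
Of these, 2 lack any improper symmetry element and so occur as enantiomeric pairs, giving 6 + 2 = 8 stereoisomers in total.

8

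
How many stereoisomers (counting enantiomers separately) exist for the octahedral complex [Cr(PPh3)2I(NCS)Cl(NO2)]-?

Systematic enumeration (placing each ligand type in turn and discarding arrangements equivalent by rotation or reflection) gives 9 geometric isomers.
Of these, 6 lack any improper symmetry element and so occur as enantiomeric pairs, giving 9 + 6 = 15 stereoisomers in total.

15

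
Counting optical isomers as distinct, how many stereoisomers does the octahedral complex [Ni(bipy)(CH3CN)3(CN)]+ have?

In an octahedral complex each vertex has one trans partner and four cis neighbours.
Each bipy is bidentate and must span two cis positions.
Working through the distinct placements yields 2 geometric isomers: CH3CN mer; CH3CN fac.
Each arrangement has an internal mirror plane or centre of symmetry, so none is chiral.

2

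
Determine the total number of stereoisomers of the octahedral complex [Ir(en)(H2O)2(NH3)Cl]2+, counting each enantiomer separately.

6

An octahedron has six vertices in three trans pairs; every non-trans pair is cis.
Each en is bidentate and must span two cis positions.
The distinct arrangements are (4 in all): H2O cis (3 arrangements, 2 chiral); H2O trans.
Of these, 2 lack any improper symmetry element and so occur as enantiomeric pairs, giving 4 + 2 = 6 stereoisomers in total.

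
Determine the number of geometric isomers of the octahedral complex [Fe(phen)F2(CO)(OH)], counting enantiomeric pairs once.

The six octahedral sites form three mutually perpendicular trans pairs.
Each phen is bidentate and must span two cis positions.
Systematic placement gives 4 geometric isomers: F cis (3 arrangements, 2 chiral); F trans.

4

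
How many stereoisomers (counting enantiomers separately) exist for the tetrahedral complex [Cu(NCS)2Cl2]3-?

1

In a tetrahedral complex all four positions are equivalent and every pair of ligands is adjacent — there is no cis/trans distinction.
Only one geometric arrangement is possible.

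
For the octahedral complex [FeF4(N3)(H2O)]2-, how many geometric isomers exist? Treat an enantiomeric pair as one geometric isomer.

2

An octahedron has six vertices in three trans pairs; every non-trans pair is cis.
Systematic placement gives 2 geometric isomers: N3 and H2O mutually trans; N3 and H2O mutually cis.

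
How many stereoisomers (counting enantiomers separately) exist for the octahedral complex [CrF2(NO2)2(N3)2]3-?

An octahedron has six vertices in three trans pairs; every non-trans pair is cis.
There are 5 geometric isomers: F trans, NO2 trans, N3 trans; F trans, NO2 cis, N3 cis; F cis, NO2 trans, N3 cis; F cis, NO2 cis, N3 cis (chiral); F cis, NO2 cis, N3 trans.
One of these lacks any improper symmetry element and so occurs as an enantiomeric pair, giving 5 + 1 = 6 stereoisomers in total.

6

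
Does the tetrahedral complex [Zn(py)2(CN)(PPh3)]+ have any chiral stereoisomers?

no

Only one geometric arrangement is possible.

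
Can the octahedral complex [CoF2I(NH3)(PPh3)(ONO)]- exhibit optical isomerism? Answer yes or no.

Exhaustive case analysis gives 9 geometric isomers.
Of these, 6 lack any improper symmetry element and so occur as enantiomeric pairs, giving 9 + 6 = 15 stereoisomers in total.

yes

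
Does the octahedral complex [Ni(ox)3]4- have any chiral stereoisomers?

yes

An octahedron has six vertices in three trans pairs; every non-trans pair is cis.
Each ox is bidentate and must span two cis positions.
Only one geometric arrangement is possible; it has no improper symmetry element, so it exists as a pair of enantiomers (2 stereoisomers).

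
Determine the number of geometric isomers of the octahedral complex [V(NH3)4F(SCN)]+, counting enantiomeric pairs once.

In an octahedral complex each vertex has one trans partner and four cis neighbours.
Working through the distinct placements yields 2 geometric isomers: F and SCN mutually cis; F and SCN mutually trans.

2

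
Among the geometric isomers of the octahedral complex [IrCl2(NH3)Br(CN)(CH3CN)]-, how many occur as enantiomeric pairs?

6

Placing the ligands in turn and identifying arrangements related by rotation or reflection leaves 9 distinct geometric isomers.
Of these, 6 lack any improper symmetry element and so occur as enantiomeric pairs, giving 9 + 6 = 15 stereoisomers in total.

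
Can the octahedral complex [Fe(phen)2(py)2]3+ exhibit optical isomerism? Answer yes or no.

The six octahedral sites form three mutually perpendicular trans pairs.
Each phen is bidentate and must span two cis positions.
There are 2 geometric isomers: py trans; py cis (chiral).
One of these lacks any improper symmetry element and so occurs as an enantiomeric pair, giving 2 + 1 = 3 stereoisomers in total.

yes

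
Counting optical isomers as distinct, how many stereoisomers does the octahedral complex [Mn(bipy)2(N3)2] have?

3

Each bipy is bidentate and must span two cis positions.
The distinct arrangements are (2 in all): N3 trans; N3 cis (chiral).
One of these lacks any improper symmetry element and so occurs as an enantiomeric pair, giving 2 + 1 = 3 stereoisomers in total.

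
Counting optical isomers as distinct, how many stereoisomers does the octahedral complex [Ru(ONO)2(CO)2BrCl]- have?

8

An octahedron has six vertices in three trans pairs; every non-trans pair is cis.
Systematic placement gives 6 geometric isomers: ONO trans, CO cis; ONO cis, CO cis (3 arrangements, 2 chiral); ONO trans, CO trans; ONO cis, CO trans.
Of these, 2 lack any improper symmetry element and so occur as enantiomeric pairs, giving 6 + 2 = 8 stereoisomers in total.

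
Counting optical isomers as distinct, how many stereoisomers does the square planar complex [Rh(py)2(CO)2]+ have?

A square has two trans pairs of vertices; adjacent vertices are cis.
Systematic placement gives 2 geometric isomers: py cis; py trans.
Each arrangement has an internal mirror plane or centre of symmetry, so none is chiral.

2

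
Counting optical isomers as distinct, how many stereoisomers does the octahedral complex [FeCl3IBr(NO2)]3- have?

5

In an octahedral complex each vertex has one trans partner and four cis neighbours.
Working through the distinct placements yields 4 geometric isomers: Cl mer (3 arrangements); Cl fac (chiral).
One of these lacks any improper symmetry element and so occurs as an enantiomeric pair, giving 4 + 1 = 5 stereoisomers in total.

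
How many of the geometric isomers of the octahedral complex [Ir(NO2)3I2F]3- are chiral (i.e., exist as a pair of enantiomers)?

0

The distinct arrangements are (3 in all): NO2 mer, I cis; NO2 mer, I trans; NO2 fac, I cis.
Each arrangement has an internal mirror plane or centre of symmetry, so none is chiral.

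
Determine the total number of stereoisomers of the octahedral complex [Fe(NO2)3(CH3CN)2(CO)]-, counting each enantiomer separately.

Systematic placement gives 3 geometric isomers: NO2 mer, CH3CN trans; NO2 mer, CH3CN cis; NO2 fac, CH3CN cis.
Each arrangement has an internal mirror plane or centre of symmetry, so none is chiral.

3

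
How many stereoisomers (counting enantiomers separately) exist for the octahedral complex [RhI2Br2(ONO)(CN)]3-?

8

In an octahedral complex each vertex has one trans partner and four cis neighbours.
The distinct arrangements are (6 in all): I cis, Br trans; I trans, Br trans; I cis, Br cis (3 arrangements, 2 chiral); I trans, Br cis.
Of these, 2 lack any improper symmetry element and so occur as enantiomeric pairs, giving 6 + 2 = 8 stereoisomers in total.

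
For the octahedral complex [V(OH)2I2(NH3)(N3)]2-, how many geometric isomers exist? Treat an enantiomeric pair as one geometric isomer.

6

The distinct arrangements are (6 in all): OH trans, I trans; OH cis, I trans; OH trans, I cis; OH cis, I cis (3 arrangements, 2 chiral).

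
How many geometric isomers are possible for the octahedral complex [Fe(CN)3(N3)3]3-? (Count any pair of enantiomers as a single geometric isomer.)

Systematic placement gives 2 geometric isomers: CN mer; CN fac.

2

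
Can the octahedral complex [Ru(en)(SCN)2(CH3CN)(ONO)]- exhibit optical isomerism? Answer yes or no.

yes

In an octahedral complex each vertex has one trans partner and four cis neighbours.
Each en is bidentate and must span two cis positions.
Working through the distinct placements yields 4 geometric isomers: SCN cis (3 arrangements, 2 chiral); SCN trans.
Of these, 2 lack any improper symmetry element and so occur as enantiomeric pairs, giving 4 + 2 = 6 stereoisomers in total.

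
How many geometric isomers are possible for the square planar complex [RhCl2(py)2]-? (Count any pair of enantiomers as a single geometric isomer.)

Working through the distinct placements yields 2 geometric isomers: Cl cis; Cl trans.

2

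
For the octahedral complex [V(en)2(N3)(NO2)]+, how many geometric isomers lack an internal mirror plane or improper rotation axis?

In an octahedral complex each vertex has one trans partner and four cis neighbours.
Each en is bidentate and must span two cis positions.
The distinct arrangements are (2 in all): N3 and NO2 mutually trans; N3 and NO2 mutually cis (chiral).
One of these lacks any improper symmetry element and so occurs as an enantiomeric pair, giving 2 + 1 = 3 stereoisomers in total.

1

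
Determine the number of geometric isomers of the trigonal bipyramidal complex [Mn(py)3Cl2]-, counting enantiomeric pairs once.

A trigonal bipyramid has two axial and three equatorial sites, which are chemically inequivalent.
Systematic placement gives 3 geometric isomers: Cl both axial; Cl one axial, one equatorial; Cl both equatorial.

3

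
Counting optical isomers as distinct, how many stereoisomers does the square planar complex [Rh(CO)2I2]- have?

In a square planar complex each vertex has one trans partner and two cis neighbours.
The distinct arrangements are (2 in all): CO cis; CO trans.
Each arrangement has an internal mirror plane or centre of symmetry, so none is chiral.

2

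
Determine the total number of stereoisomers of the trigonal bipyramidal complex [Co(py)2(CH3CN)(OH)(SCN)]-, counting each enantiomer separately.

10

In a trigonal bipyramid the two axial positions differ from the three equatorial ones.
Exhaustive case analysis gives 7 geometric isomers.
Of these, 3 lack any improper symmetry element and so occur as enantiomeric pairs, giving 7 + 3 = 10 stereoisomers in total.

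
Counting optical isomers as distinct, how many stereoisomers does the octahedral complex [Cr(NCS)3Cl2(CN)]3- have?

There are 3 geometric isomers: NCS mer, Cl cis; NCS mer, Cl trans; NCS fac, Cl cis.
Each arrangement has an internal mirror plane or centre of symmetry, so none is chiral.

3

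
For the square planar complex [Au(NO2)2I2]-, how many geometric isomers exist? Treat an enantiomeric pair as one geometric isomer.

In a square planar complex each vertex has one trans partner and two cis neighbours.
The distinct arrangements are (2 in all): NO2 cis; NO2 trans.

2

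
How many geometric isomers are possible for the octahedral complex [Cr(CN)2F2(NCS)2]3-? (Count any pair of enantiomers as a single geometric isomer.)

5

An octahedron has six vertices in three trans pairs; every non-trans pair is cis.
Working through the distinct placements yields 5 geometric isomers: CN trans, F trans, NCS trans; CN trans, F cis, NCS cis; CN cis, F cis, NCS trans; CN cis, F cis, NCS cis (chiral); CN cis, F trans, NCS cis.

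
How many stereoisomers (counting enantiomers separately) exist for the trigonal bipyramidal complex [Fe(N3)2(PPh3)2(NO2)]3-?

Exhaustive case analysis gives 5 geometric isomers.
One of these lacks any improper symmetry element and so occurs as an enantiomeric pair, giving 5 + 1 = 6 stereoisomers in total.

6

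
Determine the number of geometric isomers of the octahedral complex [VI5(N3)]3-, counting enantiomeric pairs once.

The six octahedral sites form three mutually perpendicular trans pairs.
Only one geometric arrangement is possible.

1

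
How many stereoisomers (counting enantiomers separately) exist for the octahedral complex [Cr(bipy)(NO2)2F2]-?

4

The six octahedral sites form three mutually perpendicular trans pairs.
Each bipy is bidentate and must span two cis positions.
Systematic placement gives 3 geometric isomers: NO2 cis, F trans; NO2 cis, F cis (chiral); NO2 trans, F cis.
One of these lacks any improper symmetry element and so occurs as an enantiomeric pair, giving 3 + 1 = 4 stereoisomers in total.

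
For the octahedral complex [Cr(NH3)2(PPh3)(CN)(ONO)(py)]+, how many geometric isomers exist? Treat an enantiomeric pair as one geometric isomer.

An octahedron has six vertices in three trans pairs; every non-trans pair is cis.
Systematic enumeration (placing each ligand type in turn and discarding arrangements equivalent by rotation or reflection) gives 9 geometric isomers.

9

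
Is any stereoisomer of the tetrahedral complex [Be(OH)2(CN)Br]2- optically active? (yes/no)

no

Only one geometric arrangement is possible.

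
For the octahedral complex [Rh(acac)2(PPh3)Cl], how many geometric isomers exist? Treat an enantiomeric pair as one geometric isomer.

Each acac is bidentate and must span two cis positions.
The distinct arrangements are (2 in all): PPh3 and Cl mutually trans; PPh3 and Cl mutually cis (chiral).

2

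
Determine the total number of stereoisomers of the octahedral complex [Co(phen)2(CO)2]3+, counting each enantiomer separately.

An octahedron has six vertices in three trans pairs; every non-trans pair is cis.
Each phen is bidentate and must span two cis positions.
Systematic placement gives 2 geometric isomers: CO trans; CO cis (chiral).
One of these lacks any improper symmetry element and so occurs as an enantiomeric pair, giving 2 + 1 = 3 stereoisomers in total.

3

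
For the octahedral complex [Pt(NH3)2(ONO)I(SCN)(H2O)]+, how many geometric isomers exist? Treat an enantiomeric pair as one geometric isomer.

9

The six octahedral sites form three mutually perpendicular trans pairs.
Exhaustive case analysis gives 9 geometric isomers.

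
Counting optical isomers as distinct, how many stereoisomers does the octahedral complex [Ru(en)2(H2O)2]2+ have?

3

In an octahedral complex each vertex has one trans partner and four cis neighbours.
Each en is bidentate and must span two cis positions.
Working through the distinct placements yields 2 geometric isomers: H2O trans; H2O cis (chiral).
One of these lacks any improper symmetry element and so occurs as an enantiomeric pair, giving 2 + 1 = 3 stereoisomers in total.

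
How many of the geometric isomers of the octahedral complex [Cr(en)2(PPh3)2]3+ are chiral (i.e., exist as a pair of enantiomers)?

1

Each en is bidentate and must span two cis positions.
Systematic placement gives 2 geometric isomers: PPh3 trans; PPh3 cis (chiral).
One of these lacks any improper symmetry element and so occurs as an enantiomeric pair, giving 2 + 1 = 3 stereoisomers in total.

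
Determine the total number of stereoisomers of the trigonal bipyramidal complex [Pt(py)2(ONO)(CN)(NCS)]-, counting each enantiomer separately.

In a trigonal bipyramid the two axial positions differ from the three equatorial ones.
Systematic enumeration (placing each ligand type in turn and discarding arrangements equivalent by rotation or reflection) gives 7 geometric isomers.
Of these, 3 lack any improper symmetry element and so occur as enantiomeric pairs, giving 7 + 3 = 10 stereoisomers in total.

10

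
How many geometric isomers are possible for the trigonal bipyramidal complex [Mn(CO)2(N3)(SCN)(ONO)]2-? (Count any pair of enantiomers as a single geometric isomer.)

A trigonal bipyramid has two axial and three equatorial sites, which are chemically inequivalent.
Placing the ligands in turn and identifying arrangements related by rotation or reflection leaves 7 distinct geometric isomers.

7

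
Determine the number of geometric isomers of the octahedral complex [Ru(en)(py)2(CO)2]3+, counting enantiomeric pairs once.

Each en is bidentate and must span two cis positions.
Working through the distinct placements yields 3 geometric isomers: py cis, CO trans; py trans, CO cis; py cis, CO cis (chiral).

3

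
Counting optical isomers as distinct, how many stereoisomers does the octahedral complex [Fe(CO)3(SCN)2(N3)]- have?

3

Working through the distinct placements yields 3 geometric isomers: CO mer, SCN trans; CO mer, SCN cis; CO fac, SCN cis.
Each arrangement has an internal mirror plane or centre of symmetry, so none is chiral.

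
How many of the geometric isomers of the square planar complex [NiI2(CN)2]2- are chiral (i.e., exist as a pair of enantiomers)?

A square has two trans pairs of vertices; adjacent vertices are cis.
Systematic placement gives 2 geometric isomers: I cis; I trans.
Each arrangement has an internal mirror plane or centre of symmetry, so none is chiral.

0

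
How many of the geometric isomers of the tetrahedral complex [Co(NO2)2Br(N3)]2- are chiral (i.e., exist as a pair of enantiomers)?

0

Only one geometric arrangement is possible.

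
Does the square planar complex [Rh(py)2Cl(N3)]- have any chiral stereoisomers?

In a square planar complex each vertex has one trans partner and two cis neighbours.
There are 2 geometric isomers: py cis; py trans.
Each arrangement has an internal mirror plane or centre of symmetry, so none is chiral.

no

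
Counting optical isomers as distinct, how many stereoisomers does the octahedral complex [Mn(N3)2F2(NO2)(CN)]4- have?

8

An octahedron has six vertices in three trans pairs; every non-trans pair is cis.
The distinct arrangements are (6 in all): N3 cis, F cis (3 arrangements, 2 chiral); N3 trans, F cis; N3 cis, F trans; N3 trans, F trans.
Of these, 2 lack any improper symmetry element and so occur as enantiomeric pairs, giving 6 + 2 = 8 stereoisomers in total.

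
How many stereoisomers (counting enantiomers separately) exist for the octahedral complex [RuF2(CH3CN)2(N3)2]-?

6

In an octahedral complex each vertex has one trans partner and four cis neighbours.
There are 5 geometric isomers: F trans, CH3CN trans, N3 trans; F cis, CH3CN trans, N3 cis; F cis, CH3CN cis, N3 trans; F cis, CH3CN cis, N3 cis (chiral); F trans, CH3CN cis, N3 cis.
One of these lacks any improper symmetry element and so occurs as an enantiomeric pair, giving 5 + 1 = 6 stereoisomers in total.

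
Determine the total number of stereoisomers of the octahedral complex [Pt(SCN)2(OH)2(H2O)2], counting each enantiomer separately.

In an octahedral complex each vertex has one trans partner and four cis neighbours.
Working through the distinct placements yields 5 geometric isomers: SCN trans, OH trans, H2O trans; SCN cis, OH cis, H2O trans; SCN trans, OH cis, H2O cis; SCN cis, OH cis, H2O cis (chiral); SCN cis, OH trans, H2O cis.
One of these lacks any improper symmetry element and so occurs as an enantiomeric pair, giving 5 + 1 = 6 stereoisomers in total.

6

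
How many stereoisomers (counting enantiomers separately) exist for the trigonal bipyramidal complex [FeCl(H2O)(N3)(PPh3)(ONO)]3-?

In a trigonal bipyramid the two axial positions differ from the three equatorial ones.
Systematic enumeration (placing each ligand type in turn and discarding arrangements equivalent by rotation or reflection) gives 10 geometric isomers.
Of these, 10 lack any improper symmetry element and so occur as enantiomeric pairs, giving 10 + 10 = 20 stereoisomers in total.

20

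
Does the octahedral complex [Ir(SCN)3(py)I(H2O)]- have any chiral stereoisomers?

yes

An octahedron has six vertices in three trans pairs; every non-trans pair is cis.
There are 4 geometric isomers: SCN mer (3 arrangements); SCN fac (chiral).
One of these lacks any improper symmetry element and so occurs as an enantiomeric pair, giving 4 + 1 = 5 stereoisomers in total.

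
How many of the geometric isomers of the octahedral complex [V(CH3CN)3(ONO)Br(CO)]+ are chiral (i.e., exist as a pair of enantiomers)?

The distinct arrangements are (4 in all): CH3CN mer (3 arrangements); CH3CN fac (chiral).
One of these lacks any improper symmetry element and so occurs as an enantiomeric pair, giving 4 + 1 = 5 stereoisomers in total.

1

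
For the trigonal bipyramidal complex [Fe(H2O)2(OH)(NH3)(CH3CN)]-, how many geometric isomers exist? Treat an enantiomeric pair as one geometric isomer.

A trigonal bipyramid has two axial and three equatorial sites, which are chemically inequivalent.
Exhaustive case analysis gives 7 geometric isomers.

7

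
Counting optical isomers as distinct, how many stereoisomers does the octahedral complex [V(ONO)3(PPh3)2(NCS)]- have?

An octahedron has six vertices in three trans pairs; every non-trans pair is cis.
Working through the distinct placements yields 3 geometric isomers: ONO mer, PPh3 trans; ONO fac, PPh3 cis; ONO mer, PPh3 cis.
Each arrangement has an internal mirror plane or centre of symmetry, so none is chiral.

3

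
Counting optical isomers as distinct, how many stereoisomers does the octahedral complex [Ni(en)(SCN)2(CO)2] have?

In an octahedral complex each vertex has one trans partner and four cis neighbours.
Each en is bidentate and must span two cis positions.
There are 3 geometric isomers: SCN cis, CO trans; SCN cis, CO cis (chiral); SCN trans, CO cis.
One of these lacks any improper symmetry element and so occurs as an enantiomeric pair, giving 3 + 1 = 4 stereoisomers in total.

4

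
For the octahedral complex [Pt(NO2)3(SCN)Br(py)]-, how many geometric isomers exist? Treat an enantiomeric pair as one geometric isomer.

In an octahedral complex each vertex has one trans partner and four cis neighbours.
Systematic placement gives 4 geometric isomers: NO2 mer (3 arrangements); NO2 fac (chiral).

4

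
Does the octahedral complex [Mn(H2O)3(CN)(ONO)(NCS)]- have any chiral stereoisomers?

The six octahedral sites form three mutually perpendicular trans pairs.
There are 4 geometric isomers: H2O mer (3 arrangements); H2O fac (chiral).
One of these lacks any improper symmetry element and so occurs as an enantiomeric pair, giving 4 + 1 = 5 stereoisomers in total.

yes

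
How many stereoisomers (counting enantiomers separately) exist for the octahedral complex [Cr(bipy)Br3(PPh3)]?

2

Each bipy is bidentate and must span two cis positions.
Working through the distinct placements yields 2 geometric isomers: Br mer; Br fac.
Each arrangement has an internal mirror plane or centre of symmetry, so none is chiral.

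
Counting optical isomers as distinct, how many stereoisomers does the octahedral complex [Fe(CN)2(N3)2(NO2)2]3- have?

In an octahedral complex each vertex has one trans partner and four cis neighbours.
Systematic placement gives 5 geometric isomers: CN trans, N3 trans, NO2 trans; CN trans, N3 cis, NO2 cis; CN cis, N3 cis, NO2 trans; CN cis, N3 cis, NO2 cis (chiral); CN cis, N3 trans, NO2 cis.
One of these lacks any improper symmetry element and so occurs as an enantiomeric pair, giving 5 + 1 = 6 stereoisomers in total.

6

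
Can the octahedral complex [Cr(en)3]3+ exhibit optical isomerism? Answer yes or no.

In an octahedral complex each vertex has one trans partner and four cis neighbours.
Each en is bidentate and must span two cis positions.
Only one geometric arrangement is possible; it has no improper symmetry element, so it exists as a pair of enantiomers (2 stereoisomers).

yes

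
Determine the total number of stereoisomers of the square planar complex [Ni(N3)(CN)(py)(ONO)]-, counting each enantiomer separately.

3

In a square planar complex each vertex has one trans partner and two cis neighbours.
Working through the distinct placements yields 3 geometric isomers: (CN/ONO trans, N3/py trans); (CN/py trans, N3/ONO trans); (CN/N3 trans, ONO/py trans).
Each arrangement has an internal mirror plane or centre of symmetry, so none is chiral.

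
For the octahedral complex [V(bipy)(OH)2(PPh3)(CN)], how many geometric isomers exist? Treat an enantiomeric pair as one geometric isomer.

4

Each bipy is bidentate and must span two cis positions.
Systematic placement gives 4 geometric isomers: OH cis (3 arrangements, 2 chiral); OH trans.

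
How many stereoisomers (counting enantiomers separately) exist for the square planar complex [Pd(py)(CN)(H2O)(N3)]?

The distinct arrangements are (3 in all): (CN/N3 trans, H2O/py trans); (CN/py trans, H2O/N3 trans); (CN/H2O trans, N3/py trans).
Each arrangement has an internal mirror plane or centre of symmetry, so none is chiral.

3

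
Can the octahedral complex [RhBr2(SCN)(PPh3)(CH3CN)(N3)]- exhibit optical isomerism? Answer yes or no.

yes

Systematic enumeration (placing each ligand type in turn and discarding arrangements equivalent by rotation or reflection) gives 9 geometric isomers.
Of these, 6 lack any improper symmetry element and so occur as enantiomeric pairs, giving 9 + 6 = 15 stereoisomers in total.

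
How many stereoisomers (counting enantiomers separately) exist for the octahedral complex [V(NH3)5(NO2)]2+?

1

The six octahedral sites form three mutually perpendicular trans pairs.
Only one geometric arrangement is possible.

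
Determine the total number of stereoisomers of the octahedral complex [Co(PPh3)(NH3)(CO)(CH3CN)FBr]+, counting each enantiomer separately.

In an octahedral complex each vertex has one trans partner and four cis neighbours.
Exhaustive case analysis gives 15 geometric isomers.
Of these, 15 lack any improper symmetry element and so occur as enantiomeric pairs, giving 15 + 15 = 30 stereoisomers in total.

30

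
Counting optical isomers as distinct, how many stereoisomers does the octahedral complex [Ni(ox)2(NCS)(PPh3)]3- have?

An octahedron has six vertices in three trans pairs; every non-trans pair is cis.
Each ox is bidentate and must span two cis positions.
There are 2 geometric isomers: NCS and PPh3 mutually trans; NCS and PPh3 mutually cis (chiral).
One of these lacks any improper symmetry element and so occurs as an enantiomeric pair, giving 2 + 1 = 3 stereoisomers in total.

3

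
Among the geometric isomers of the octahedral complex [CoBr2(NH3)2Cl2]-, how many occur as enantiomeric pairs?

The six octahedral sites form three mutually perpendicular trans pairs.
There are 5 geometric isomers: Br trans, NH3 trans, Cl trans; Br trans, NH3 cis, Cl cis; Br cis, NH3 trans, Cl cis; Br cis, NH3 cis, Cl cis (chiral); Br cis, NH3 cis, Cl trans.
One of these lacks any improper symmetry element and so occurs as an enantiomeric pair, giving 5 + 1 = 6 stereoisomers in total.

1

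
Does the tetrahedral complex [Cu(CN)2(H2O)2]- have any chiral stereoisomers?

All four vertices of a tetrahedron are equivalent and mutually adjacent, so cis/trans isomerism cannot arise.
Only one geometric arrangement is possible.

no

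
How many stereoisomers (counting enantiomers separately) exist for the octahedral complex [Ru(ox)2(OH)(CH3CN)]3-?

The six octahedral sites form three mutually perpendicular trans pairs.
Each ox is bidentate and must span two cis positions.
There are 2 geometric isomers: OH and CH3CN mutually trans; OH and CH3CN mutually cis (chiral).
One of these lacks any improper symmetry element and so occurs as an enantiomeric pair, giving 2 + 1 = 3 stereoisomers in total.

3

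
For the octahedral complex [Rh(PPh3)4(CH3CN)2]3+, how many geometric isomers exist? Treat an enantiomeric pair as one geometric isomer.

In an octahedral complex each vertex has one trans partner and four cis neighbours.
Working through the distinct placements yields 2 geometric isomers: CH3CN trans; CH3CN cis.

2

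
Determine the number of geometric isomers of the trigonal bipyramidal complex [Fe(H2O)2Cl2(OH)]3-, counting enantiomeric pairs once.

A trigonal bipyramid has two axial and three equatorial sites, which are chemically inequivalent.
Systematic enumeration (placing each ligand type in turn and discarding arrangements equivalent by rotation or reflection) gives 5 geometric isomers.

5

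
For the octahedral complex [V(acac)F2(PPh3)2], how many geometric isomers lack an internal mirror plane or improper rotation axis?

1

An octahedron has six vertices in three trans pairs; every non-trans pair is cis.
Each acac is bidentate and must span two cis positions.
The distinct arrangements are (3 in all): F trans, PPh3 cis; F cis, PPh3 cis (chiral); F cis, PPh3 trans.
One of these lacks any improper symmetry element and so occurs as an enantiomeric pair, giving 3 + 1 = 4 stereoisomers in total.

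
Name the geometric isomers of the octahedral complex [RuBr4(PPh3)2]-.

cis and trans

The six octahedral sites form three mutually perpendicular trans pairs.
Systematic placement gives 2 geometric isomers: PPh3 trans; PPh3 cis.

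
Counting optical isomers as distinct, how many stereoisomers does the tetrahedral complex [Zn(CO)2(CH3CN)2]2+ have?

All four vertices of a tetrahedron are equivalent and mutually adjacent, so cis/trans isomerism cannot arise.
Only one geometric arrangement is possible.

1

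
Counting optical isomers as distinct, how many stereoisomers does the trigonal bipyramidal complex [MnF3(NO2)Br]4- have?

4

A trigonal bipyramid has two axial and three equatorial sites, which are chemically inequivalent.
Systematic placement gives 4 geometric isomers: NO2 equatorial, Br axial; NO2 axial, Br axial; NO2 equatorial, Br equatorial; NO2 axial, Br equatorial.
Each arrangement has an internal mirror plane or centre of symmetry, so none is chiral.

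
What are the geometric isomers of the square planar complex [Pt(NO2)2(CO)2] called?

cis and trans

In a square planar complex each vertex has one trans partner and two cis neighbours.
Systematic placement gives 2 geometric isomers: NO2 cis; NO2 trans.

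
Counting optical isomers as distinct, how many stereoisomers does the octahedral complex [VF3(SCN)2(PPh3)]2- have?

3

The six octahedral sites form three mutually perpendicular trans pairs.
Systematic placement gives 3 geometric isomers: F mer, SCN trans; F mer, SCN cis; F fac, SCN cis.
Each arrangement has an internal mirror plane or centre of symmetry, so none is chiral.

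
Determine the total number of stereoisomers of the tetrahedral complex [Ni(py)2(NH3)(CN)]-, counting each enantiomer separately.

1

All four vertices of a tetrahedron are equivalent and mutually adjacent, so cis/trans isomerism cannot arise.
Only one geometric arrangement is possible.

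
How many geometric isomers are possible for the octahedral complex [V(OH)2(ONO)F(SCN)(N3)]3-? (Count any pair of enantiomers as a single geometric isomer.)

An octahedron has six vertices in three trans pairs; every non-trans pair is cis.
Placing the ligands in turn and identifying arrangements related by rotation or reflection leaves 9 distinct geometric isomers.

9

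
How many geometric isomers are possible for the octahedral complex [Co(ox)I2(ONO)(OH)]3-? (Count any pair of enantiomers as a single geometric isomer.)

4

In an octahedral complex each vertex has one trans partner and four cis neighbours.
Each ox is bidentate and must span two cis positions.
Systematic placement gives 4 geometric isomers: I trans; I cis (3 arrangements, 2 chiral).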